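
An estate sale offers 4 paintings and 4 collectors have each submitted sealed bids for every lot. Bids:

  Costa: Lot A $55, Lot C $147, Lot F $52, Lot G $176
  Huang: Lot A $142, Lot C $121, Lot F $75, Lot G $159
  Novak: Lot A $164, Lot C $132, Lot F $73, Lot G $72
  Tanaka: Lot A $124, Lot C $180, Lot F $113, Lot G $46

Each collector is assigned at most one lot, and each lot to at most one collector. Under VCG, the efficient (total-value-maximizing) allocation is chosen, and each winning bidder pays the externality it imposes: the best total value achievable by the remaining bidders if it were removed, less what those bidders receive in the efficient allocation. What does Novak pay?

Efficient allocation: Costa→Lot G ($176), Huang→Lot F ($75), Novak→Lot A ($164), Tanaka→Lot C ($180); total welfare W = $595.
Novak receives Lot A at value $164, so the others get W − 164 = $431.
Without Novak: best allocation of the remaining 3 bidders over all 4 lots is Costa→Lot G ($176), Huang→Lot A ($142), Tanaka→Lot C ($180), total $498.
VCG payment = (others' best without Novak) − (others' welfare with Novak) = 498 − 431 = $67.

Novak pays $67.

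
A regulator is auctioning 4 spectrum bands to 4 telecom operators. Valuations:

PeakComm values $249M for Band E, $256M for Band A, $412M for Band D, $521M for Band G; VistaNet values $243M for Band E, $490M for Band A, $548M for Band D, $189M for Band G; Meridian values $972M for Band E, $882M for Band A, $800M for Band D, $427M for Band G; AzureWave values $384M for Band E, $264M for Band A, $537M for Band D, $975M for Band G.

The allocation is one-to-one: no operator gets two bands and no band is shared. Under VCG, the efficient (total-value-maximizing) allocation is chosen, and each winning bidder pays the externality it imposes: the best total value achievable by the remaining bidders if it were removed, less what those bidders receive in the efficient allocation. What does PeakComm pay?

Efficient allocation: PeakComm→Band D ($412M), VistaNet→Band A ($490M), Meridian→Band E ($972M), AzureWave→Band G ($975M); total welfare W = $2849M.
PeakComm receives Band D at value $412M, so the others get W − 412 = $2437M.
Without PeakComm: best allocation of the remaining 3 bidders over all 4 bands is VistaNet→Band D ($548M), Meridian→Band E ($972M), AzureWave→Band G ($975M), total $2495M.
VCG payment = (others' best without PeakComm) − (others' welfare with PeakComm) = 2495 − 2437 = $58M.

PeakComm pays $58M.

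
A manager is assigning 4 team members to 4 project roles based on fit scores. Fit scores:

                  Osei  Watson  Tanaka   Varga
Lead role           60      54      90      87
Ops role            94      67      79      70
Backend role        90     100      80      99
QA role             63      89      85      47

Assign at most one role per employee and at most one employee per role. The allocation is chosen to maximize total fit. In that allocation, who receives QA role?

Watson receives QA role.

Optimal: Osei→Ops role (94 pts), Watson→QA role (89 pts), Tanaka→Lead role (90 pts), Varga→Backend role (99 pts) — total 94+89+90+99 = 372 pts.
Max-entry greedy (repeatedly take the single best remaining cell) gives 331 pts, worse by 41.
Checked against all permutations: 372 pts is optimal.
Watson's own top role is Backend role (100 pts), but forcing Watson→Backend role and reassigning the rest optimally gives only 366 pts — worse by 6.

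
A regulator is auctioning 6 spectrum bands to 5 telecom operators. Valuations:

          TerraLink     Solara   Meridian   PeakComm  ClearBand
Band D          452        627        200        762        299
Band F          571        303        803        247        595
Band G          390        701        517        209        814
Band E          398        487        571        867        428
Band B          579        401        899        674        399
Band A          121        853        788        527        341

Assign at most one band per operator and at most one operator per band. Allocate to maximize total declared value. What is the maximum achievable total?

Maximum total: $4004M

Treat this as an assignment problem: match each operator to one band.
Optimal: TerraLink→Band F ($571M), Solara→Band A ($853M), Meridian→Band B ($899M), PeakComm→Band E ($867M), ClearBand→Band G ($814M) — total 571+853+899+867+814 = $4004M.
Column-greedy (each band in turn goes to its best remaining operator) gives $3445M, worse by 559.
Every other assignment is strictly worse.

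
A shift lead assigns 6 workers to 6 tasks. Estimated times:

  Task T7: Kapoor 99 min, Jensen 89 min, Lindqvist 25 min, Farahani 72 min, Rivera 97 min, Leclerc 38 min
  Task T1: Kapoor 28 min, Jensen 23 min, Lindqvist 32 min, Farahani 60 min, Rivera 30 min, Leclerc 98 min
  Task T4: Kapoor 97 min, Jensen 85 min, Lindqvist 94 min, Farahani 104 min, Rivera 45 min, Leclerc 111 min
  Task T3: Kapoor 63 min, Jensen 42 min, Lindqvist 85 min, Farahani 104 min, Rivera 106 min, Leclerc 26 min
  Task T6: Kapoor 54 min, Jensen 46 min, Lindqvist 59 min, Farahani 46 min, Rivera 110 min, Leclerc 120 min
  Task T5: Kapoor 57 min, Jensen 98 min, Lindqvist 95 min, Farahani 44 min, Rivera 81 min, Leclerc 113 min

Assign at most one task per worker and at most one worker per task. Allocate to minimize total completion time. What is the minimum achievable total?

Min total: 214 min

Treat this as an assignment problem: match each worker to one task.
Optimal: Kapoor→Task T1 (28 min), Jensen→Task T6 (46 min), Lindqvist→Task T7 (25 min), Farahani→Task T5 (44 min), Rivera→Task T4 (45 min), Leclerc→Task T3 (26 min) — total 28+46+25+44+45+26 = 214 min.
Column-greedy (each task in turn goes to its cheapest remaining worker) gives 222 min, worse by 8.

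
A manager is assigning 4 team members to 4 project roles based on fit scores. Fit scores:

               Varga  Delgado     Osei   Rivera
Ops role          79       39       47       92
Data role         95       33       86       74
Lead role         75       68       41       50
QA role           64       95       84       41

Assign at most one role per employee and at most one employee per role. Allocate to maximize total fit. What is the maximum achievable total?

Optimal: Varga→Lead role (75 pts), Delgado→QA role (95 pts), Osei→Data role (86 pts), Rivera→Ops role (92 pts) — total 75+95+86+92 = 348 pts.
Max-entry greedy (repeatedly take the single best remaining cell) gives 323 pts, worse by 25.
Next-best assignment: Varga→Data role, Delgado→Lead role, Osei→QA role, Rivera→Ops role = 339 pts.

Maximum total: 348 pts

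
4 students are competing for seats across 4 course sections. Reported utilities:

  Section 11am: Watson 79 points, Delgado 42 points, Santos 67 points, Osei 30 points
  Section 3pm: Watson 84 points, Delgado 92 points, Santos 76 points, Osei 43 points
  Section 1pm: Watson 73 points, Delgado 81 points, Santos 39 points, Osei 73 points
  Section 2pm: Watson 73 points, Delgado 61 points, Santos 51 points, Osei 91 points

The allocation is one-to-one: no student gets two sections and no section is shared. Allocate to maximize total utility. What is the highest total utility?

This is a one-to-one assignment (maximum-weight bipartite matching).
Optimal: Watson→Section 11am (79 points), Delgado→Section 1pm (81 points), Santos→Section 3pm (76 points), Osei→Section 2pm (91 points) — total 79+81+76+91 = 327 points.
Column-greedy (each section in turn goes to its best remaining student) gives 295 points, worse by 32.

Maximum total: 327 points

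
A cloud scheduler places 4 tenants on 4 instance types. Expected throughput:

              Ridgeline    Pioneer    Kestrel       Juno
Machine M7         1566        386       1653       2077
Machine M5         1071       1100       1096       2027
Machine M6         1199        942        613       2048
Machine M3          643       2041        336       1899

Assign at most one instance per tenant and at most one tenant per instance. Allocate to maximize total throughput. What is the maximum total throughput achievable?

Treat this as an assignment problem: match each tenant to one instance.
Optimal: Ridgeline→Machine M6 (1199 ops/s), Pioneer→Machine M3 (2041 ops/s), Kestrel→Machine M7 (1653 ops/s), Juno→Machine M5 (2027 ops/s) — total 1199+2041+1653+2027 = 6920 ops/s.
Max-entry greedy (repeatedly take the single best remaining cell) gives 6413 ops/s, worse by 507.
Swapping Pioneer↔Ridgeline (Pioneer→Machine M6 942 ops/s, Ridgeline→Machine M3 643 ops/s) loses 1655.

Maximum total: 6920 ops/s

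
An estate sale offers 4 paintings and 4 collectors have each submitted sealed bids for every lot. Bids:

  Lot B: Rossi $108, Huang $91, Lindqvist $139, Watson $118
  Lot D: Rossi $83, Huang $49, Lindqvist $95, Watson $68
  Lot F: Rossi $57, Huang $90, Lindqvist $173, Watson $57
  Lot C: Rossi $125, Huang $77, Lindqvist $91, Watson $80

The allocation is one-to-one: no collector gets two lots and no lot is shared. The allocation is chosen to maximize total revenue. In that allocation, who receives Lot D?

Optimal: Rossi→Lot C ($125), Huang→Lot D ($49), Lindqvist→Lot F ($173), Watson→Lot B ($118) — total 125+49+173+118 = $465.
Row-greedy (each collector in turn takes its best remaining lot) gives $457, worse by 8.
Next-best assignment: Rossi→Lot C, Huang→Lot B, Lindqvist→Lot F, Watson→Lot D = $457.
Swapping Rossi↔Huang (Rossi→Lot D $83, Huang→Lot C $77) loses 14.
No other one-to-one assignment exceeds $465.
Huang's own top lot is Lot B ($91), but forcing Huang→Lot B and reassigning the rest optimally gives only $457 — worse by 8.

Huang receives Lot D.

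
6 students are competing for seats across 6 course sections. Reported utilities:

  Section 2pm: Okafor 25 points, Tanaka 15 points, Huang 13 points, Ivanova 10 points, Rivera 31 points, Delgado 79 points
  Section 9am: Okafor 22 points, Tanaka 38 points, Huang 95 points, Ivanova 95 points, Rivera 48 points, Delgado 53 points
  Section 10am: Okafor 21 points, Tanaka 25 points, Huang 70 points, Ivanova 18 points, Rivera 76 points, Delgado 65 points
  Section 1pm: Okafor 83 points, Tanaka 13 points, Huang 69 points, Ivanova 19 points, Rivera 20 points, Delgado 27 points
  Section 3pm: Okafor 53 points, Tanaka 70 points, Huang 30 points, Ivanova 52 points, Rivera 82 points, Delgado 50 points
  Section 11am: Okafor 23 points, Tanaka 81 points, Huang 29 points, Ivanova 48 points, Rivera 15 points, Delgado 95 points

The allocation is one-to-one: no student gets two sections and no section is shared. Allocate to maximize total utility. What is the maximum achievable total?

This is the linear assignment problem.
Optimal: Okafor→Section 1pm (83 points), Tanaka→Section 11am (81 points), Huang→Section 10am (70 points), Ivanova→Section 9am (95 points), Rivera→Section 3pm (82 points), Delgado→Section 2pm (79 points) — total 83+81+70+95+82+79 = 490 points.
Max-entry greedy (repeatedly take the single best remaining cell) gives 390 points, worse by 100.
No other one-to-one assignment exceeds 490 points.

Max total: 490 points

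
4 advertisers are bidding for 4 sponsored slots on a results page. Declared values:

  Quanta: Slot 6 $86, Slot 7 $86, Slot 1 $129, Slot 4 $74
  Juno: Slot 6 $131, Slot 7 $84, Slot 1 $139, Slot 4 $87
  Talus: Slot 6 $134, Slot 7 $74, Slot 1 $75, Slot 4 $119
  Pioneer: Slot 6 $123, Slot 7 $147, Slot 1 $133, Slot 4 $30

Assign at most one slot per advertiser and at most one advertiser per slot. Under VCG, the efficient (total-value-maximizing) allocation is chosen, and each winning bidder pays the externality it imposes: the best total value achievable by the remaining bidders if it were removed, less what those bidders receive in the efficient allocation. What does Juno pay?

Juno pays $15.

Efficient allocation: Quanta→Slot 1 ($129), Juno→Slot 6 ($131), Talus→Slot 4 ($119), Pioneer→Slot 7 ($147); total welfare W = $526.
Juno receives Slot 6 at value $131, so the others get W − 131 = $395.
Without Juno: best allocation of the remaining 3 bidders over all 4 slots is Quanta→Slot 1 ($129), Talus→Slot 6 ($134), Pioneer→Slot 7 ($147), total $410.
VCG payment = (others' best without Juno) − (others' welfare with Juno) = 410 − 395 = $15.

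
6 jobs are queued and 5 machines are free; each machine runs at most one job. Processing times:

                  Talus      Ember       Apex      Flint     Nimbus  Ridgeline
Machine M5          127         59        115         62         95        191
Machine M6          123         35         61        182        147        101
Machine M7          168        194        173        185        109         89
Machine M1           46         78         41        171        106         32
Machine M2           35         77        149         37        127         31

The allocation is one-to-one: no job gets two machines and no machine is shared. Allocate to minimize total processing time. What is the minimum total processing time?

This is a one-to-one assignment (minimum-cost bipartite matching).
Optimal: Flint→Machine M5 (62 min), Ember→Machine M6 (35 min), Ridgeline→Machine M7 (89 min), Apex→Machine M1 (41 min), Talus→Machine M2 (35 min) — total 62+35+89+41+35 = 262 min.
Min-entry greedy (repeatedly take the single cheapest remaining cell) gives 278 min, worse by 16.
Checked against all permutations: 262 min is optimal.

Minimum total: 262 min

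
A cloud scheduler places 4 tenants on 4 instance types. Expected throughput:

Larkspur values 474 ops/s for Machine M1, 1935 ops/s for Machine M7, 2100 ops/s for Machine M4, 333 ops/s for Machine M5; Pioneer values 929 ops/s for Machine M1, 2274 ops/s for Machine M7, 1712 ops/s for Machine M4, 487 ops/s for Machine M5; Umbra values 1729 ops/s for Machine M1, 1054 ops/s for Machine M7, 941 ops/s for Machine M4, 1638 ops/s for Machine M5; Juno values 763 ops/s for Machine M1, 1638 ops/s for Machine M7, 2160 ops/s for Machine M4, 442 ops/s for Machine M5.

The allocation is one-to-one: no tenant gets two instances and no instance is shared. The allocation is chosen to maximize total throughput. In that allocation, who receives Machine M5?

Optimal: Larkspur→Machine M4 (2100 ops/s), Pioneer→Machine M7 (2274 ops/s), Umbra→Machine M5 (1638 ops/s), Juno→Machine M1 (763 ops/s) — total 2100+2274+1638+763 = 6775 ops/s.
Column-greedy (each instance in turn goes to its best remaining tenant) gives 6496 ops/s, worse by 279.
Next-best assignment: Larkspur→Machine M7, Pioneer→Machine M1, Umbra→Machine M5, Juno→Machine M4 = 6662 ops/s.
Swapping Juno↔Umbra (Juno→Machine M5 442 ops/s, Umbra→Machine M1 1729 ops/s) loses 230.
Umbra's own top instance is Machine M1 (1729 ops/s), but forcing Umbra→Machine M1 and reassigning the rest optimally gives only 6545 ops/s — worse by 230.

Umbra receives Machine M5.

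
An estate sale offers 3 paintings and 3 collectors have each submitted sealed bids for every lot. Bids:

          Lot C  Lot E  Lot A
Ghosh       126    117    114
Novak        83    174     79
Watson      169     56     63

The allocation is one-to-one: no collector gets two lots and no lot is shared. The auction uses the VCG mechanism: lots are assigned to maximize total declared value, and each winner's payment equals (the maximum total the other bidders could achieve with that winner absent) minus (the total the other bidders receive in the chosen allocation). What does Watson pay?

Watson pays $12.

Efficient allocation: Ghosh→Lot A ($114), Novak→Lot E ($174), Watson→Lot C ($169); total welfare W = $457.
Watson receives Lot C at value $169, so the others get W − 169 = $288.
Without Watson: best allocation of the remaining 2 bidders over all 3 lots is Ghosh→Lot C ($126), Novak→Lot E ($174), total $300.
VCG payment = (others' best without Watson) − (others' welfare with Watson) = 300 − 288 = $12.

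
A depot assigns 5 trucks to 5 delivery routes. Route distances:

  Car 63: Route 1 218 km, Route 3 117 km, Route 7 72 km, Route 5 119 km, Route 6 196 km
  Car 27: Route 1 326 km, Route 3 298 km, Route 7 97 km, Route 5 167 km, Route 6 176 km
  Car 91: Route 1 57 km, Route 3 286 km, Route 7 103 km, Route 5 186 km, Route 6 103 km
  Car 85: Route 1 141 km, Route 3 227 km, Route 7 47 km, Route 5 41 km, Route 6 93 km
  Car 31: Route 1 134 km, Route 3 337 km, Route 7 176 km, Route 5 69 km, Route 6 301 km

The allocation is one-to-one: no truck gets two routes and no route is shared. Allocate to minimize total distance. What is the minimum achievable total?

Treat this as an assignment problem: match each truck to one route.
Optimal: Car 63→Route 3 (117 km), Car 27→Route 7 (97 km), Car 91→Route 1 (57 km), Car 85→Route 6 (93 km), Car 31→Route 5 (69 km) — total 117+97+57+93+69 = 433 km.
Column-greedy (each route in turn goes to its cheapest remaining truck) gives 466 km, worse by 33.
Next-best assignment: Car 63→Route 3, Car 27→Route 6, Car 91→Route 1, Car 85→Route 7, Car 31→Route 5 = 466 km.
Swapping Car 27↔Car 63 (Car 27→Route 3 298 km, Car 63→Route 7 72 km) adds 156.

Minimum total: 433 km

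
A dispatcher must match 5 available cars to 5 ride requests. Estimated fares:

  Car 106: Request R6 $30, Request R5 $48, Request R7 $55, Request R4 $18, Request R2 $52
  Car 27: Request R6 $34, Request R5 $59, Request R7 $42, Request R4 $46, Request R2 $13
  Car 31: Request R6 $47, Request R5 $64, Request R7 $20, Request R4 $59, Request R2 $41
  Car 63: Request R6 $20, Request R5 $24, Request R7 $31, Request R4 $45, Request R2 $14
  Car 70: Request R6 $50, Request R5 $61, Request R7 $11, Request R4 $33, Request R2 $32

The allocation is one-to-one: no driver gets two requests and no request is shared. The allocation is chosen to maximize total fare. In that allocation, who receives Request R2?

Optimal: Car 106→Request R2 ($52), Car 27→Request R7 ($42), Car 31→Request R5 ($64), Car 63→Request R4 ($45), Car 70→Request R6 ($50) — total 52+42+64+45+50 = $253.
Row-greedy (each driver in turn takes its best remaining request) gives $225, worse by 28.
Next-best assignment: Car 106→Request R2, Car 27→Request R5, Car 31→Request R4, Car 63→Request R7, Car 70→Request R6 = $251.
Swapping Car 106↔Car 70 (Car 106→Request R6 $30, Car 70→Request R2 $32) loses 40.
Car 106's own top request is Request R7 ($55), but forcing Car 106→Request R7 and reassigning the rest optimally gives only $250 — worse by 3.

Car 106 receives Request R2.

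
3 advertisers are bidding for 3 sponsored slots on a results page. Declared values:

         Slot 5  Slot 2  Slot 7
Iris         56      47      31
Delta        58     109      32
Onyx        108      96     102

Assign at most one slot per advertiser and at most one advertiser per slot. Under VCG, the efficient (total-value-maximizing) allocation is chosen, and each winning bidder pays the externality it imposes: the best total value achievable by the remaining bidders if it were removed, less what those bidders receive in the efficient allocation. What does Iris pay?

Iris pays $6.

Efficient allocation: Iris→Slot 5 ($56), Delta→Slot 2 ($109), Onyx→Slot 7 ($102); total welfare W = $267.
Iris receives Slot 5 at value $56, so the others get W − 56 = $211.
Without Iris: best allocation of the remaining 2 bidders over all 3 slots is Delta→Slot 2 ($109), Onyx→Slot 5 ($108), total $217.
VCG payment = (others' best without Iris) − (others' welfare with Iris) = 217 − 211 = $6.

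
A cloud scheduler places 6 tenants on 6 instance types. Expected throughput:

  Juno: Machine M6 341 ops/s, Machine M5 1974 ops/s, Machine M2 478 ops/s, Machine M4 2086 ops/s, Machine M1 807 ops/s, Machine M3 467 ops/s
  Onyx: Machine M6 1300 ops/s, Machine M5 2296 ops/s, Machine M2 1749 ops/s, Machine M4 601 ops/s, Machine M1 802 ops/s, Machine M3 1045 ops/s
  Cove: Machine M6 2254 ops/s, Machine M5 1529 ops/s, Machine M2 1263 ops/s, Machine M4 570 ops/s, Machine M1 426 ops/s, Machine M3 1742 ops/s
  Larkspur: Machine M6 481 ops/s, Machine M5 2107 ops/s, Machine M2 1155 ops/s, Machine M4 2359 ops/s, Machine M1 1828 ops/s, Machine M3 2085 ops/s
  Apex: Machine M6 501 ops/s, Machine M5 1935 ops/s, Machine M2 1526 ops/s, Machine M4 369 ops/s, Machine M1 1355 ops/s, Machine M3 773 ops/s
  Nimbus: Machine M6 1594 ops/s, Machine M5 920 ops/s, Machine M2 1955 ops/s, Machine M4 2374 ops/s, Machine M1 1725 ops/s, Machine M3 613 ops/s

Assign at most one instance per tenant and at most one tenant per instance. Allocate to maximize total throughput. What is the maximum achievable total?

Max total: 12031 ops/s

Optimal: Juno→Machine M4 (2086 ops/s), Onyx→Machine M5 (2296 ops/s), Cove→Machine M6 (2254 ops/s), Larkspur→Machine M3 (2085 ops/s), Apex→Machine M1 (1355 ops/s), Nimbus→Machine M2 (1955 ops/s) — total 2086+2296+2254+2085+1355+1955 = 12031 ops/s.
Row-greedy (each tenant in turn takes its best remaining instance) gives 11972 ops/s, worse by 59.
Next-best assignment: Juno→Machine M4, Onyx→Machine M5, Cove→Machine M6, Larkspur→Machine M3, Apex→Machine M2, Nimbus→Machine M1 = 11972 ops/s.
Every other assignment is strictly worse.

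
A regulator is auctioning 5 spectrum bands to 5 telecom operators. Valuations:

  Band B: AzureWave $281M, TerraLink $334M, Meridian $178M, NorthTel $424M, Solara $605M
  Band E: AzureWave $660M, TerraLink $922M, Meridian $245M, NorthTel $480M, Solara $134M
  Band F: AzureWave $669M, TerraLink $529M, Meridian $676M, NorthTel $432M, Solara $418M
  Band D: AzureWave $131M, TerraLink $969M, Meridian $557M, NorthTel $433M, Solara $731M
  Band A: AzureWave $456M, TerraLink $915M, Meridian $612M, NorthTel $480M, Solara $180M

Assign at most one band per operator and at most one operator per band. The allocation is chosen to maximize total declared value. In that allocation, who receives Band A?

TerraLink receives Band A.

This is a one-to-one assignment (maximum-weight bipartite matching).
Optimal: AzureWave→Band E ($660M), TerraLink→Band A ($915M), Meridian→Band F ($676M), NorthTel→Band B ($424M), Solara→Band D ($731M) — total 660+915+676+424+731 = $3406M.
Max-entry greedy (repeatedly take the single best remaining cell) gives $3390M, worse by 16.
Swapping Meridian↔AzureWave (Meridian→Band E $245M, AzureWave→Band F $669M) loses 422.
No other one-to-one assignment exceeds $3406M.
TerraLink's own top band is Band D ($969M), but forcing TerraLink→Band D and reassigning the rest optimally gives only $3390M — worse by 16.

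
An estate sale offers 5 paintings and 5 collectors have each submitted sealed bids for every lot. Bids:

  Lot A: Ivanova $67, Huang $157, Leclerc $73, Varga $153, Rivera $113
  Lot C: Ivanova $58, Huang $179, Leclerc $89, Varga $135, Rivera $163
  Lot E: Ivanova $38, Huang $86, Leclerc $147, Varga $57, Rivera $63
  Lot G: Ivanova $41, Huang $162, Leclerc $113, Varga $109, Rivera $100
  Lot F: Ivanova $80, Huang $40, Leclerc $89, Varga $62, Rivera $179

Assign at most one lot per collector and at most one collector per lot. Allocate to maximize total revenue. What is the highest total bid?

Maximum total: $705

Optimal: Ivanova→Lot F ($80), Huang→Lot G ($162), Leclerc→Lot E ($147), Varga→Lot A ($153), Rivera→Lot C ($163) — total 80+162+147+153+163 = $705.
Column-greedy (each lot in turn goes to its best remaining collector) gives $656, worse by 49.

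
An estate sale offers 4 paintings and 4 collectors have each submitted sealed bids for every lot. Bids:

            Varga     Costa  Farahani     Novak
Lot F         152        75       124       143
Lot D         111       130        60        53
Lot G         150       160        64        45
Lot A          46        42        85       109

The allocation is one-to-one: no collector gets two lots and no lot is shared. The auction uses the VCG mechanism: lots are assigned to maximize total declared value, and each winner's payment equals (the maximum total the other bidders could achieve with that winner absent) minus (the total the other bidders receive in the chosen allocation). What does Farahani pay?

Farahani pays $34.

Efficient allocation: Varga→Lot G ($150), Costa→Lot D ($130), Farahani→Lot F ($124), Novak→Lot A ($109); total welfare W = $513.
Farahani receives Lot F at value $124, so the others get W − 124 = $389.
Without Farahani: best allocation of the remaining 3 bidders over all 4 lots is Varga→Lot G ($150), Costa→Lot D ($130), Novak→Lot F ($143), total $423.
VCG payment = (others' best without Farahani) − (others' welfare with Farahani) = 423 − 389 = $34.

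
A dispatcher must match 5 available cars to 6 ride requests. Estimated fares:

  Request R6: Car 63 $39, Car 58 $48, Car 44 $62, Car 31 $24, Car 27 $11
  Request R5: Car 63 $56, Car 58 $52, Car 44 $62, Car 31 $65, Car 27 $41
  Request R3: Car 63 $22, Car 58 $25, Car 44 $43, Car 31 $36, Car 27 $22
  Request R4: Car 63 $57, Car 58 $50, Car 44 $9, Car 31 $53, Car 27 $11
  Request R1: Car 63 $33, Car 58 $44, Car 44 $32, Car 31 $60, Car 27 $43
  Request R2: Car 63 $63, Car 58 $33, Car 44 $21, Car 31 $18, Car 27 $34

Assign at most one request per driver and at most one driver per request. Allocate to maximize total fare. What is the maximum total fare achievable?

Maximum total: $283

Optimal: Car 63→Request R2 ($63), Car 58→Request R4 ($50), Car 44→Request R6 ($62), Car 31→Request R5 ($65), Car 27→Request R1 ($43) — total 63+50+62+65+43 = $283.
Row-greedy (each driver in turn takes its best remaining request) gives $259, worse by 24.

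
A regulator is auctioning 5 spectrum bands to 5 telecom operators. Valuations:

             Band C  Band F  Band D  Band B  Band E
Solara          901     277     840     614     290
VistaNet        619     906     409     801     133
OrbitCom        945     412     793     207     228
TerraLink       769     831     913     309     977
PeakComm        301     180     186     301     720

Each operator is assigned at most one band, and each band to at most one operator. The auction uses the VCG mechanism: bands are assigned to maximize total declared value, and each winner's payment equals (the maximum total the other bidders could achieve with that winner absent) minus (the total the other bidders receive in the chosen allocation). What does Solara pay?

Solara pays $187M.

Efficient allocation: Solara→Band D ($840M), VistaNet→Band B ($801M), OrbitCom→Band C ($945M), TerraLink→Band F ($831M), PeakComm→Band E ($720M); total welfare W = $4137M.
Solara receives Band D at value $840M, so the others get W − 840 = $3297M.
Without Solara: best allocation of the remaining 4 bidders over all 5 bands is VistaNet→Band F ($906M), OrbitCom→Band C ($945M), TerraLink→Band D ($913M), PeakComm→Band E ($720M), total $3484M.
VCG payment = (others' best without Solara) − (others' welfare with Solara) = 3484 − 3297 = $187M.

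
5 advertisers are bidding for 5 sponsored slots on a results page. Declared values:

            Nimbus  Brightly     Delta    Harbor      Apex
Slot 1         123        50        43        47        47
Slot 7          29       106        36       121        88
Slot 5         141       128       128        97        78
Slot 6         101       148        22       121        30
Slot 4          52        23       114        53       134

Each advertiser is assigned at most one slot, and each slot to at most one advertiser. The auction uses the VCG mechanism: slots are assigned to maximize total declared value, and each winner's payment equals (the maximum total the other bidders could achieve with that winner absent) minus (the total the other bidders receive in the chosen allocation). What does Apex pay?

Efficient allocation: Nimbus→Slot 1 ($123), Brightly→Slot 6 ($148), Delta→Slot 5 ($128), Harbor→Slot 7 ($121), Apex→Slot 4 ($134); total welfare W = $654.
Apex receives Slot 4 at value $134, so the others get W − 134 = $520.
Without Apex: best allocation of the remaining 4 bidders over all 5 slots is Nimbus→Slot 5 ($141), Brightly→Slot 6 ($148), Delta→Slot 4 ($114), Harbor→Slot 7 ($121), total $524.
VCG payment = (others' best without Apex) − (others' welfare with Apex) = 524 − 520 = $4.

Apex pays $4.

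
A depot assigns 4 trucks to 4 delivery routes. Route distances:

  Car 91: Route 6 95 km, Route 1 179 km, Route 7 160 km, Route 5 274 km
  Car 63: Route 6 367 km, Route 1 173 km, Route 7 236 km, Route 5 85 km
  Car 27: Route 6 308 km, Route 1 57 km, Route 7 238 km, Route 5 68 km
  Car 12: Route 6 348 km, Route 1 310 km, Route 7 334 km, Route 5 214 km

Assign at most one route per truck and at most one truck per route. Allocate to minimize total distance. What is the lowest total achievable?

Min total: 571 km

This is a one-to-one assignment (minimum-cost bipartite matching).
Optimal: Car 91→Route 6 (95 km), Car 63→Route 5 (85 km), Car 27→Route 1 (57 km), Car 12→Route 7 (334 km) — total 95+85+57+334 = 571 km.
Column-greedy (each route in turn goes to its cheapest remaining truck) gives 602 km, worse by 31.
Swapping Car 27↔Car 91 (Car 27→Route 6 308 km, Car 91→Route 1 179 km) adds 335.
No other one-to-one assignment undercuts 571 km.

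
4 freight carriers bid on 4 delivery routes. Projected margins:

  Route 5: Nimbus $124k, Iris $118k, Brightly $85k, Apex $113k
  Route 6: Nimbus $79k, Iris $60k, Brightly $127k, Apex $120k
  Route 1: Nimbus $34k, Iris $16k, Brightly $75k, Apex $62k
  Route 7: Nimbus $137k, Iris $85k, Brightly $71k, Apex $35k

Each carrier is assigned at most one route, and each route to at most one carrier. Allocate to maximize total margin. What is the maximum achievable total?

This is a one-to-one assignment (maximum-weight bipartite matching).
Optimal: Nimbus→Route 7 ($137k), Iris→Route 5 ($118k), Brightly→Route 1 ($75k), Apex→Route 6 ($120k) — total 137+118+75+120 = $450k.
Row-greedy (each carrier in turn takes its best remaining route) gives $444k, worse by 6.
Next-best assignment: Nimbus→Route 7, Iris→Route 5, Brightly→Route 6, Apex→Route 1 = $444k.

Maximum total: $450k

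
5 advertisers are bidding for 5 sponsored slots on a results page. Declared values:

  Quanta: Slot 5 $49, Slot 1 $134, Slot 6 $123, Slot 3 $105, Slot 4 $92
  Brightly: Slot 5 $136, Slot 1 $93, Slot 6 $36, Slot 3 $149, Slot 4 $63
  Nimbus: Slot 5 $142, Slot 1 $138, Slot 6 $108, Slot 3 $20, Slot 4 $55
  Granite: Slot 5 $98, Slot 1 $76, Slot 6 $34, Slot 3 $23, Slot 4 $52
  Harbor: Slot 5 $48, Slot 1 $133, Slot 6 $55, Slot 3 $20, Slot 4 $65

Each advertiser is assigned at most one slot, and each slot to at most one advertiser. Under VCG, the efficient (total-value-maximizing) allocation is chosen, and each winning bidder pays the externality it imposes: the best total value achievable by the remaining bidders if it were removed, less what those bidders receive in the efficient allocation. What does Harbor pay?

Harbor pays $42.

Efficient allocation: Quanta→Slot 6 ($123), Brightly→Slot 3 ($149), Nimbus→Slot 5 ($142), Granite→Slot 4 ($52), Harbor→Slot 1 ($133); total welfare W = $599.
Harbor receives Slot 1 at value $133, so the others get W − 133 = $466.
Without Harbor: best allocation of the remaining 4 bidders over all 5 slots is Quanta→Slot 6 ($123), Brightly→Slot 3 ($149), Nimbus→Slot 1 ($138), Granite→Slot 5 ($98), total $508.
VCG payment = (others' best without Harbor) − (others' welfare with Harbor) = 508 − 466 = $42.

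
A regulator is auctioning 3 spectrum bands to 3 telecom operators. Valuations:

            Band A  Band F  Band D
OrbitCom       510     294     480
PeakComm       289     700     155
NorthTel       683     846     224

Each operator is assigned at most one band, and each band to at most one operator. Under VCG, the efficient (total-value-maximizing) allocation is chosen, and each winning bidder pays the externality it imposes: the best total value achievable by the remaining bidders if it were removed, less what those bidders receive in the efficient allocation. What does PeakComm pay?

PeakComm pays $193M.

Efficient allocation: OrbitCom→Band D ($480M), PeakComm→Band F ($700M), NorthTel→Band A ($683M); total welfare W = $1863M.
PeakComm receives Band F at value $700M, so the others get W − 700 = $1163M.
Without PeakComm: best allocation of the remaining 2 bidders over all 3 bands is OrbitCom→Band A ($510M), NorthTel→Band F ($846M), total $1356M.
VCG payment = (others' best without PeakComm) − (others' welfare with PeakComm) = 1356 − 1163 = $193M.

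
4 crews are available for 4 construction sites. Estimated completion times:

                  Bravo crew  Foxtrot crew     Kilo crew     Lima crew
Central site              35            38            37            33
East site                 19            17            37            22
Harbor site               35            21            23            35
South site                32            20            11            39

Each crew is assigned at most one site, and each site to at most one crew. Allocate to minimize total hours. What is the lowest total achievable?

Treat this as an assignment problem: match each crew to one site.
Optimal: Bravo crew→East site (19 hours), Foxtrot crew→Harbor site (21 hours), Kilo crew→South site (11 hours), Lima crew→Central site (33 hours) — total 19+21+11+33 = 84 hours.
Row-greedy (each crew in turn takes its cheapest remaining site) gives 95 hours, worse by 11.
Next-best assignment: Bravo crew→Central site, Foxtrot crew→Harbor site, Kilo crew→South site, Lima crew→East site = 89 hours.

Minimum total: 84 hours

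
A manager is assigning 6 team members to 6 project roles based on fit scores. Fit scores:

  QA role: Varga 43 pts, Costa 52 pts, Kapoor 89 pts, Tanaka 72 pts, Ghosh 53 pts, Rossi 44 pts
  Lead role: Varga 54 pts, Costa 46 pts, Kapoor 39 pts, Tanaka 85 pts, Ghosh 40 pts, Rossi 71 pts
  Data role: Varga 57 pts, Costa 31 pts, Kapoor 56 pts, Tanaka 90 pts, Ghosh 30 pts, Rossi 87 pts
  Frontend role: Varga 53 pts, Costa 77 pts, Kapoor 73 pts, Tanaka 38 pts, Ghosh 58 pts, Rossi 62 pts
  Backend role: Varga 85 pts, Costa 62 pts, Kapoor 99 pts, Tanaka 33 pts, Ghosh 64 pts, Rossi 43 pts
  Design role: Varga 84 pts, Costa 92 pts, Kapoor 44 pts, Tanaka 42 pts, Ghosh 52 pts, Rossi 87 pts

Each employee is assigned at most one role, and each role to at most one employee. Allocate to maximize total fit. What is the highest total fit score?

This is the linear assignment problem.
Optimal: Varga→Backend role (85 pts), Costa→Design role (92 pts), Kapoor→QA role (89 pts), Tanaka→Lead role (85 pts), Ghosh→Frontend role (58 pts), Rossi→Data role (87 pts) — total 85+92+89+85+58+87 = 496 pts.
Max-entry greedy (repeatedly take the single best remaining cell) gives 453 pts, worse by 43.
Swapping Varga↔Costa (Varga→Design role 84 pts, Costa→Backend role 62 pts) loses 31.

Max total: 496 pts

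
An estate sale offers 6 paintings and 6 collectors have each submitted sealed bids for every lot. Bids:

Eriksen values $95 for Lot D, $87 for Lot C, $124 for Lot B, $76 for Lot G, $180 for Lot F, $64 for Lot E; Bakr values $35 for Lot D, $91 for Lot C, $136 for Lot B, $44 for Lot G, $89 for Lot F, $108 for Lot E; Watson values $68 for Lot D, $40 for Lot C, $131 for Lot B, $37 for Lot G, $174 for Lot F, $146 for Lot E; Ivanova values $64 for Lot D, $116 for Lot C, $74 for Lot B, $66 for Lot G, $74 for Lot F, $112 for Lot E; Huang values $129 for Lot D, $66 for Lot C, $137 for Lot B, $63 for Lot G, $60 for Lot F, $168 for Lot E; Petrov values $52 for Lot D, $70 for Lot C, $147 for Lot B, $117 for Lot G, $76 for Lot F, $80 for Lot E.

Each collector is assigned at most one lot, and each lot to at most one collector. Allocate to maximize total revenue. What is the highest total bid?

Treat this as an assignment problem: match each collector to one lot.
Optimal: Eriksen→Lot F ($180), Bakr→Lot B ($136), Watson→Lot E ($146), Ivanova→Lot C ($116), Huang→Lot D ($129), Petrov→Lot G ($117) — total 180+136+146+116+129+117 = $824.
Column-greedy (each lot in turn goes to its best remaining collector) gives $750, worse by 74.
Next-best assignment: Eriksen→Lot D, Bakr→Lot B, Watson→Lot F, Ivanova→Lot C, Huang→Lot E, Petrov→Lot G = $806.
Every other assignment is strictly worse.

Maximum total: $824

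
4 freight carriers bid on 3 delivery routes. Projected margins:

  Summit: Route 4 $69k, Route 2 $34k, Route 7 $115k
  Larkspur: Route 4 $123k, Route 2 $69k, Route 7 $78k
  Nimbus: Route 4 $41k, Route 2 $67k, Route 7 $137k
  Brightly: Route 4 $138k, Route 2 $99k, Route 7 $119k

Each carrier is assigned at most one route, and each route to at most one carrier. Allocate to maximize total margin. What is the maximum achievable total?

Optimal: Larkspur→Route 4 ($123k), Brightly→Route 2 ($99k), Nimbus→Route 7 ($137k) — total 123+99+137 = $359k.
Column-greedy (each route in turn goes to its best remaining carrier) gives $344k, worse by 15.
Next-best assignment: Brightly→Route 4, Larkspur→Route 2, Nimbus→Route 7 = $344k.
Swapping Nimbus↔Brightly (Nimbus→Route 2 $67k, Brightly→Route 7 $119k) loses 50.

Maximum total: $359k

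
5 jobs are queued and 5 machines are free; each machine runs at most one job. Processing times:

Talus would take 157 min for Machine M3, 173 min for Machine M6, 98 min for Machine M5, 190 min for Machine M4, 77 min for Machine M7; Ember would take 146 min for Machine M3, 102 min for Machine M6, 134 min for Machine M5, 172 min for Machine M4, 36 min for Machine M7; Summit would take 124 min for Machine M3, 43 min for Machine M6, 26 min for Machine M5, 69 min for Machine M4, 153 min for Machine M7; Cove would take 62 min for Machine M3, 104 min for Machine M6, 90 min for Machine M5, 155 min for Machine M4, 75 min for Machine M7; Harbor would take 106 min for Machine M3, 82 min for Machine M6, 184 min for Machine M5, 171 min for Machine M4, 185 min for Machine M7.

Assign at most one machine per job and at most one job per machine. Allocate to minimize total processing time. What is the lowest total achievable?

Optimal: Talus→Machine M5 (98 min), Ember→Machine M7 (36 min), Summit→Machine M4 (69 min), Cove→Machine M3 (62 min), Harbor→Machine M6 (82 min) — total 98+36+69+62+82 = 347 min.
Min-entry greedy (repeatedly take the single cheapest remaining cell) gives 396 min, worse by 49.
Every other assignment is strictly worse.

Min total: 347 min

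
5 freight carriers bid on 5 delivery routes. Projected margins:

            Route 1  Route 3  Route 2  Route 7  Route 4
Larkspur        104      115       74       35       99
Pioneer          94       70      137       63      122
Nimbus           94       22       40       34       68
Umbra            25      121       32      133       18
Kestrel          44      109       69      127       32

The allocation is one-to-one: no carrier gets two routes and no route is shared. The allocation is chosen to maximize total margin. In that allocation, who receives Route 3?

Umbra receives Route 3.

Optimal: Larkspur→Route 4 ($99k), Pioneer→Route 2 ($137k), Nimbus→Route 1 ($94k), Umbra→Route 3 ($121k), Kestrel→Route 7 ($127k) — total 99+137+94+121+127 = $578k.
Column-greedy (each route in turn goes to its best remaining carrier) gives $557k, worse by 21.
Next-best assignment: Larkspur→Route 4, Pioneer→Route 2, Nimbus→Route 1, Umbra→Route 7, Kestrel→Route 3 = $572k.
Umbra's own top route is Route 7 ($133k), but forcing Umbra→Route 7 and reassigning the rest optimally gives only $572k — worse by 6.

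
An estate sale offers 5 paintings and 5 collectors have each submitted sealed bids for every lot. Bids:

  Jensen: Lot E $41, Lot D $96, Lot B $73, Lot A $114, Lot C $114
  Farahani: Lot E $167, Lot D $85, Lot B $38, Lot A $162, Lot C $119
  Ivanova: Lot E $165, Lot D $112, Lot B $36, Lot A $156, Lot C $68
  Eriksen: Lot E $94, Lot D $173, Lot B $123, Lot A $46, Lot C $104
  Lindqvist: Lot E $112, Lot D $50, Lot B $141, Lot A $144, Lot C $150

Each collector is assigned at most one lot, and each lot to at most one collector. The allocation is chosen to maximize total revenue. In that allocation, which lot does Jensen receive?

Jensen receives Lot C.

Optimal: Jensen→Lot C ($114), Farahani→Lot A ($162), Ivanova→Lot E ($165), Eriksen→Lot D ($173), Lindqvist→Lot B ($141) — total 114+162+165+173+141 = $755.
Row-greedy (each collector in turn takes its best remaining lot) gives $666, worse by 89.
Swapping Farahani↔Jensen (Farahani→Lot C $119, Jensen→Lot A $114) loses 43.
No other one-to-one assignment exceeds $755.
Jensen's own top lot is Lot A ($114), but forcing Jensen→Lot A and reassigning the rest optimally gives only $712 — worse by 43.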